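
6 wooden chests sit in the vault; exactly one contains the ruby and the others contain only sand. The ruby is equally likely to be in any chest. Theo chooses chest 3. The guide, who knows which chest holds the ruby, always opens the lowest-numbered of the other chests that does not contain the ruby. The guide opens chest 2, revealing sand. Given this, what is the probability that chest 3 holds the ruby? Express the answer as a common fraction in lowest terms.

Condition on the true location of the ruby.
If it is in chest 1 (prior 1/6): chest 2 is the lowest-numbered option available, probability 1; weight (1/6)·1 = 1/6.
If it is in chest 2 (prior 1/6): the guide opened chest 2, so this case is ruled out; weight (1/6)·0 = 0.
If it is in any of chests 3, 4, 5, and 6 (prior 1/6 each): the guide would have opened chest 1 instead, probability 0; weight (1/6)·0 = 0 each.
The weights sum to 1/6.
So P(the ruby in chest 3 | the guide opened chest 2) = 0 / (1/6) = 0.

0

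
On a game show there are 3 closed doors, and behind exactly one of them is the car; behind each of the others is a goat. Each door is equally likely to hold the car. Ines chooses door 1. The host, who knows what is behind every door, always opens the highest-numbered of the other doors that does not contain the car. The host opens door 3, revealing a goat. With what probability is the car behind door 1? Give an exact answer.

Condition on the true location of the car.
If it is behind either of doors 1 and 2 (prior 1/3 each): door 3 is the highest-numbered option available, probability 1; weight (1/3)·1 = 1/3 each.
If it is behind door 3 (prior 1/3): the host opened door 3, so this case is ruled out; weight (1/3)·0 = 0.
The weights sum to 2/3.
So P(the car behind door 1 | the host opened door 3) = (1/3) / (2/3) = 1/2.

1/2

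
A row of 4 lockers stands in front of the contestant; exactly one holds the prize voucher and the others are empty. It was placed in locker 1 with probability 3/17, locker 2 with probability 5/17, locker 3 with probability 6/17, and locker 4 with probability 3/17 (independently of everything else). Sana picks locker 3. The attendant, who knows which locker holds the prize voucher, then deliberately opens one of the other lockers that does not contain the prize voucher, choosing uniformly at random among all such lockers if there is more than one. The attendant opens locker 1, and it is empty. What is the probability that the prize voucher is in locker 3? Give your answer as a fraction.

Apply Bayes' rule, conditioning on where the prize voucher actually is.
If it is in locker 1 (prior 3/17): the attendant opened locker 1, so this case is ruled out; weight (3/17)·0 = 0.
If it is in locker 2 (prior 5/17): the attendant has 2 equally likely choices, so probability 1/2; weight (5/17)·(1/2) = 5/34.
If it is in locker 3 (prior 6/17): the attendant has 3 equally likely choices, so probability 1/3; weight (6/17)·(1/3) = 2/17.
If it is in locker 4 (prior 3/17): the attendant has 2 equally likely choices, so probability 1/2; weight (3/17)·(1/2) = 3/34.
The weights sum to 6/17.
So P(the prize voucher in locker 3 | the attendant opened locker 1) = (2/17) / (6/17) = 1/3.

1/3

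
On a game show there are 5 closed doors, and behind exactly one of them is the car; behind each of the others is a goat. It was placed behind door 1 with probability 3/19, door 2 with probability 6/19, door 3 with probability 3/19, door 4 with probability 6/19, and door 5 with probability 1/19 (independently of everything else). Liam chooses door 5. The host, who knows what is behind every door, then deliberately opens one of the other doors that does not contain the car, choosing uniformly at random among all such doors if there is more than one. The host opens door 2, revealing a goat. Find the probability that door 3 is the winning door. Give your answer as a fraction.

Condition on the true location of the car.
If it is behind either of doors 1 and 3 (prior 3/19 each): the host has 3 equally likely choices, so probability 1/3; weight (3/19)·(1/3) = 1/19 each.
If it is behind door 2 (prior 6/19): the host opened door 2, so this case is ruled out; weight (6/19)·0 = 0.
If it is behind door 4 (prior 6/19): the host has 3 equally likely choices, so probability 1/3; weight (6/19)·(1/3) = 2/19.
If it is behind door 5 (prior 1/19): the host has 4 equally likely choices, so probability 1/4; weight (1/19)·(1/4) = 1/76.
The weights sum to 17/76.
So P(the car behind door 3 | the host opened door 2) = (1/19) / (17/76) = 4/17.

4/17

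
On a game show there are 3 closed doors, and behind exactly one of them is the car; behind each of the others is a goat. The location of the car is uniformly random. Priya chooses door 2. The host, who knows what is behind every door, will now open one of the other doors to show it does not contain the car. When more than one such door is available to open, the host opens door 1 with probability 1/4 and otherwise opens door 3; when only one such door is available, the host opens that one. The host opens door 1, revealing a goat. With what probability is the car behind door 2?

Consider each possible location of the car in turn.
If it is behind door 1 (prior 1/3): the host opened door 1, so this case is ruled out; weight (1/3)·0 = 0.
If it is behind door 2 (prior 1/3): door 1 is available, opened with probability 1/4; weight (1/3)·(1/4) = 1/12.
If it is behind door 3 (prior 1/3): only door 1 is available, probability 1; weight (1/3)·1 = 1/3.
The weights sum to 5/12.
So P(the car behind door 2 | the host opened door 1) = (1/12) / (5/12) = 1/5.

1/5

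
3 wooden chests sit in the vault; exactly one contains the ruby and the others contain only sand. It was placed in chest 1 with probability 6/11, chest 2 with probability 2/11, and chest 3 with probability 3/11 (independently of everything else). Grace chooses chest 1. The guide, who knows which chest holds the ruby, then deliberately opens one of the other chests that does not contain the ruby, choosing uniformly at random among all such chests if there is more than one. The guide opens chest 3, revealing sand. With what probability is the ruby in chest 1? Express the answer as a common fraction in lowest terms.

3/5

Condition on the true location of the ruby.
If it is in chest 1 (prior 6/11): the guide has 2 equally likely choices, so probability 1/2; weight (6/11)·(1/2) = 3/11.
If it is in chest 2 (prior 2/11): the guide has no choice, probability 1; weight (2/11)·1 = 2/11.
If it is in chest 3 (prior 3/11): the guide opened chest 3, so this case is ruled out; weight (3/11)·0 = 0.
The weights sum to 5/11.
So P(the ruby in chest 1 | the guide opened chest 3) = (3/11) / (5/11) = 3/5.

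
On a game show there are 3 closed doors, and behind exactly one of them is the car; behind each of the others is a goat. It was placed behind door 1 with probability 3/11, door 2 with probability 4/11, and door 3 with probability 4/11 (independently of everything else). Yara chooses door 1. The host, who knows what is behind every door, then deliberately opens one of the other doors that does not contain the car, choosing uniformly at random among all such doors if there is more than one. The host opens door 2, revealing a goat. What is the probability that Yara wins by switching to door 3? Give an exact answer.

Condition on the true location of the car.
If it is behind door 1 (prior 3/11): the host has 2 equally likely choices, so probability 1/2; weight (3/11)·(1/2) = 3/22.
If it is behind door 2 (prior 4/11): the host opened door 2, so this case is ruled out; weight (4/11)·0 = 0.
If it is behind door 3 (prior 4/11): the host has no choice, probability 1; weight (4/11)·1 = 4/11.
The weights sum to 1/2.
So P(the car behind door 3 | the host opened door 2) = (4/11) / (1/2) = 8/11.

8/11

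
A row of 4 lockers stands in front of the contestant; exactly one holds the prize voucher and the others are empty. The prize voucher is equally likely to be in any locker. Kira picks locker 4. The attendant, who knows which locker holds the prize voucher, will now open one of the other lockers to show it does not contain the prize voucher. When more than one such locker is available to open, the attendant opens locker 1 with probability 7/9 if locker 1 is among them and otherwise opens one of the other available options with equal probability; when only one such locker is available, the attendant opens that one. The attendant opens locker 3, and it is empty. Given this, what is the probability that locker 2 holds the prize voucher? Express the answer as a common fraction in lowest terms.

Apply Bayes' rule, conditioning on where the prize voucher actually is.
If it is in locker 1 (prior 1/4): locker 1 holds the prize so is unavailable; the attendant chooses uniformly among the 2 others, probability 1/2; weight (1/4)·(1/2) = 1/8.
If it is in locker 2 (prior 1/4): locker 1 is available but not opened, probability 2/9; weight (1/4)·(2/9) = 1/18.
If it is in locker 3 (prior 1/4): the attendant opened locker 3, so this case is ruled out; weight (1/4)·0 = 0.
If it is in locker 4 (prior 1/4): locker 1 is available but not opened; locker 3 gets probability (1 − 7/9)/2 = 1/9; weight (1/4)·(1/9) = 1/36.
The weights sum to 5/24.
So P(the prize voucher in locker 2 | the attendant opened locker 3) = (1/18) / (5/24) = 4/15.

4/15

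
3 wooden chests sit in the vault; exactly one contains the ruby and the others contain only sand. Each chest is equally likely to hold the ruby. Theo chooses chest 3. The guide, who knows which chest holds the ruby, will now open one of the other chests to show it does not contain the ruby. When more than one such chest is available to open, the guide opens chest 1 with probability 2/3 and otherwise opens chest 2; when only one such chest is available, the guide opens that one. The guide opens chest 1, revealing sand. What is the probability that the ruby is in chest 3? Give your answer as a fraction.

2/5

Apply Bayes' rule, conditioning on where the ruby actually is.
If it is in chest 1 (prior 1/3): the guide opened chest 1, so this case is ruled out; weight (1/3)·0 = 0.
If it is in chest 2 (prior 1/3): only chest 1 is available, probability 1; weight (1/3)·1 = 1/3.
If it is in chest 3 (prior 1/3): chest 1 is available, opened with probability 2/3; weight (1/3)·(2/3) = 2/9.
The weights sum to 5/9.
So P(the ruby in chest 3 | the guide opened chest 1) = (2/9) / (5/9) = 2/5.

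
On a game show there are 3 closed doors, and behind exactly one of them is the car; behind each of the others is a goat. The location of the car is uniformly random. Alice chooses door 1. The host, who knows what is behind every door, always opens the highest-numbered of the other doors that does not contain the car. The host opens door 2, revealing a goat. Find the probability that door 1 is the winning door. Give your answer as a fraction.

0

Condition on the true location of the car.
If it is behind door 1 (prior 1/3): the host would have opened door 3 instead, probability 0; weight (1/3)·0 = 0.
If it is behind door 2 (prior 1/3): the host opened door 2, so this case is ruled out; weight (1/3)·0 = 0.
If it is behind door 3 (prior 1/3): door 2 is the highest-numbered option available, probability 1; weight (1/3)·1 = 1/3.
The weights sum to 1/3.
So P(the car behind door 1 | the host opened door 2) = 0 / (1/3) = 0.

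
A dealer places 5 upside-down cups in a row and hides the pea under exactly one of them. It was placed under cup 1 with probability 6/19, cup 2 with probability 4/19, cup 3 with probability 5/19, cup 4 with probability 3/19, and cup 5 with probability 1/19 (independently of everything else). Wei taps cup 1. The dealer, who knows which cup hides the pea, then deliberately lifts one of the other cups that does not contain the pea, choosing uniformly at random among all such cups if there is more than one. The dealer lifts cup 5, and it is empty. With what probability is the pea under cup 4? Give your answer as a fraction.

2/11

Condition on the true location of the pea.
If it is under cup 1 (prior 6/19): the dealer has 4 equally likely choices, so probability 1/4; weight (6/19)·(1/4) = 3/38.
If it is under cup 2 (prior 4/19): the dealer has 3 equally likely choices, so probability 1/3; weight (4/19)·(1/3) = 4/57.
If it is under cup 3 (prior 5/19): the dealer has 3 equally likely choices, so probability 1/3; weight (5/19)·(1/3) = 5/57.
If it is under cup 4 (prior 3/19): the dealer has 3 equally likely choices, so probability 1/3; weight (3/19)·(1/3) = 1/19.
If it is under cup 5 (prior 1/19): the dealer opened cup 5, so this case is ruled out; weight (1/19)·0 = 0.
The weights sum to 11/38.
So P(the pea under cup 4 | the dealer opened cup 5) = (1/19) / (11/38) = 2/11.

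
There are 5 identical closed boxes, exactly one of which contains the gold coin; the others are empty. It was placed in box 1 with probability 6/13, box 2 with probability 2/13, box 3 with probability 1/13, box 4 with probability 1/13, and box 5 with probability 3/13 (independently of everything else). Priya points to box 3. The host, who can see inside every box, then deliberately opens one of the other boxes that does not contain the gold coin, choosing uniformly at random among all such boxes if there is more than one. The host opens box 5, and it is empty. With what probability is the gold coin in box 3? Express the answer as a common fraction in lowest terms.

1/13

Apply Bayes' rule, conditioning on where the gold coin actually is.
If it is in box 1 (prior 6/13): the host has 3 equally likely choices, so probability 1/3; weight (6/13)·(1/3) = 2/13.
If it is in box 2 (prior 2/13): the host has 3 equally likely choices, so probability 1/3; weight (2/13)·(1/3) = 2/39.
If it is in box 3 (prior 1/13): the host has 4 equally likely choices, so probability 1/4; weight (1/13)·(1/4) = 1/52.
If it is in box 4 (prior 1/13): the host has 3 equally likely choices, so probability 1/3; weight (1/13)·(1/3) = 1/39.
If it is in box 5 (prior 3/13): the host opened box 5, so this case is ruled out; weight (3/13)·0 = 0.
The weights sum to 1/4.
So P(the gold coin in box 3 | the host opened box 5) = (1/52) / (1/4) = 1/13.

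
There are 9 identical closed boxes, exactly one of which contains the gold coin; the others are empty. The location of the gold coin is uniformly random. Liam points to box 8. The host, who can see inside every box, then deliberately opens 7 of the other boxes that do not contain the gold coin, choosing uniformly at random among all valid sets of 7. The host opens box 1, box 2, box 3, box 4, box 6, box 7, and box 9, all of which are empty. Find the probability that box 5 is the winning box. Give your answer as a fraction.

8/9

Condition on the true location of the gold coin.
If it is in any of boxes 1, 2, 3, 4, 6, 7, and 9 (prior 1/9 each): that box was opened and seen not to hold the prize — ruled out; weight (1/9)·0 = 0 each.
If it is in box 5 (prior 1/9): the host has no choice, probability 1; weight (1/9)·1 = 1/9.
If it is in box 8 (prior 1/9): the host has 8 equally likely choices, so probability 1/8; weight (1/9)·(1/8) = 1/72.
The weights sum to 1/8.
So P(the gold coin in box 5 | the host opened box 1, box 2, box 3, box 4, box 6, box 7, and box 9) = (1/9) / (1/8) = 8/9.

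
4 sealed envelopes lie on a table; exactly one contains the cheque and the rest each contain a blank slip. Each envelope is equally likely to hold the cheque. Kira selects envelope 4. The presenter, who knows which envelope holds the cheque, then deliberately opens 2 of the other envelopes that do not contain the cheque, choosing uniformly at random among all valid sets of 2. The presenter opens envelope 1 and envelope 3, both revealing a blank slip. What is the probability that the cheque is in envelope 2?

Consider each possible location of the cheque in turn.
If it is in either of envelopes 1 and 3 (prior 1/4 each): that envelope was opened and seen not to hold the prize — ruled out; weight (1/4)·0 = 0 each.
If it is in envelope 2 (prior 1/4): the presenter has no choice, probability 1; weight (1/4)·1 = 1/4.
If it is in envelope 4 (prior 1/4): the presenter has 3 equally likely choices, so probability 1/3; weight (1/4)·(1/3) = 1/12.
The weights sum to 1/3.
So P(the cheque in envelope 2 | the presenter opened envelope 1 and envelope 3) = (1/4) / (1/3) = 3/4.

3/4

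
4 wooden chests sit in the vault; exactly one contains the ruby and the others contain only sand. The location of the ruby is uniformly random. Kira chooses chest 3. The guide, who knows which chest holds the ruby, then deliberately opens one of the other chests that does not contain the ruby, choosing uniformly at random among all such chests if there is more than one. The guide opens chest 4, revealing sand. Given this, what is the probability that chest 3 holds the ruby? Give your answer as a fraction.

Consider each possible location of the ruby in turn.
If it is in either of chests 1 and 2 (prior 1/4 each): the guide has 2 equally likely choices, so probability 1/2; weight (1/4)·(1/2) = 1/8 each.
If it is in chest 3 (prior 1/4): the guide has 3 equally likely choices, so probability 1/3; weight (1/4)·(1/3) = 1/12.
If it is in chest 4 (prior 1/4): the guide opened chest 4, so this case is ruled out; weight (1/4)·0 = 0.
The weights sum to 1/3.
So P(the ruby in chest 3 | the guide opened chest 4) = (1/12) / (1/3) = 1/4.

1/4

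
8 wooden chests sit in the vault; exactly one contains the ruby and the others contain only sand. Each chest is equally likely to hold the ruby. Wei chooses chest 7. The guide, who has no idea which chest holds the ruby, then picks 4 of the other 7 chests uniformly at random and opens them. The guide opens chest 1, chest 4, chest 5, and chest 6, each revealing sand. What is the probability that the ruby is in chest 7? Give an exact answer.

Consider each possible location of the ruby in turn.
If it is in any of chests 1, 4, 5, and 6 (prior 1/8 each): that chest was opened and seen not to hold the prize — ruled out; weight (1/8)·0 = 0 each.
If it is in any of chests 2, 3, 7, and 8 (prior 1/8 each): the guide picks exactly this set with probability 1/35 regardless, and none is the prize; weight (1/8)·(1/35) = 1/280 each.
The weights sum to 1/70.
So P(the ruby in chest 7 | the guide opened chest 1, chest 4, chest 5, and chest 6) = (1/280) / (1/70) = 1/4.

1/4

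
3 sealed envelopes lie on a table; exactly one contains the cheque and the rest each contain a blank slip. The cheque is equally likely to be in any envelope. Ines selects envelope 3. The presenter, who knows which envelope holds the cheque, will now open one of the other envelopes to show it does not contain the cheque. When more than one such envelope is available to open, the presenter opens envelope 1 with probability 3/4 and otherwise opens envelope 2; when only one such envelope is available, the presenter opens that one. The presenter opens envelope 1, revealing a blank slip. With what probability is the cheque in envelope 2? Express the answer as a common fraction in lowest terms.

Consider each possible location of the cheque in turn.
If it is in envelope 1 (prior 1/3): the presenter opened envelope 1, so this case is ruled out; weight (1/3)·0 = 0.
If it is in envelope 2 (prior 1/3): only envelope 1 is available, probability 1; weight (1/3)·1 = 1/3.
If it is in envelope 3 (prior 1/3): envelope 1 is available, opened with probability 3/4; weight (1/3)·(3/4) = 1/4.
The weights sum to 7/12.
So P(the cheque in envelope 2 | the presenter opened envelope 1) = (1/3) / (7/12) = 4/7.

4/7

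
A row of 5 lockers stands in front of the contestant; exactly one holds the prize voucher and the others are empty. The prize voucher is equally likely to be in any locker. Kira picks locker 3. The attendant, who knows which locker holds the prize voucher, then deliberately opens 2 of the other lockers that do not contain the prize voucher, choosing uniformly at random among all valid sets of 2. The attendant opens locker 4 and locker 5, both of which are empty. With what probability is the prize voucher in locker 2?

2/5

Consider each possible location of the prize voucher in turn.
If it is in either of lockers 1 and 2 (prior 1/5 each): the attendant has 3 equally likely choices, so probability 1/3; weight (1/5)·(1/3) = 1/15 each.
If it is in locker 3 (prior 1/5): the attendant has 6 equally likely choices, so probability 1/6; weight (1/5)·(1/6) = 1/30.
If it is in either of lockers 4 and 5 (prior 1/5 each): that locker was opened and seen not to hold the prize — ruled out; weight (1/5)·0 = 0 each.
The weights sum to 1/6.
So P(the prize voucher in locker 2 | the attendant opened locker 4 and locker 5) = (1/15) / (1/6) = 2/5.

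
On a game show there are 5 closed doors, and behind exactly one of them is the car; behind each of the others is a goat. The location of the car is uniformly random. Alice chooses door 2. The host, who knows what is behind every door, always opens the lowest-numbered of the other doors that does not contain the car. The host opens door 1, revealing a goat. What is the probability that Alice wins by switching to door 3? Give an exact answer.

Consider each possible location of the car in turn.
If it is behind door 1 (prior 1/5): the host opened door 1, so this case is ruled out; weight (1/5)·0 = 0.
If it is behind any of doors 2, 3, 4, and 5 (prior 1/5 each): door 1 is the lowest-numbered option available, probability 1; weight (1/5)·1 = 1/5 each.
The weights sum to 4/5.
So P(the car behind door 3 | the host opened door 1) = (1/5) / (4/5) = 1/4.

1/4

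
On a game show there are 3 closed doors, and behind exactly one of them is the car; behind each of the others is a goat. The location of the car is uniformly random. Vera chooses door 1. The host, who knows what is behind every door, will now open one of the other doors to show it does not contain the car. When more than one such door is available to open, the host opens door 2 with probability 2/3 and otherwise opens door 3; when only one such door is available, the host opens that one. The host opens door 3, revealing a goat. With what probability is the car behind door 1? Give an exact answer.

Apply Bayes' rule, conditioning on where the car actually is.
If it is behind door 1 (prior 1/3): door 2 is available but not opened, probability 1/3; weight (1/3)·(1/3) = 1/9.
If it is behind door 2 (prior 1/3): only door 3 is available, probability 1; weight (1/3)·1 = 1/3.
If it is behind door 3 (prior 1/3): the host opened door 3, so this case is ruled out; weight (1/3)·0 = 0.
The weights sum to 4/9.
So P(the car behind door 1 | the host opened door 3) = (1/9) / (4/9) = 1/4.

1/4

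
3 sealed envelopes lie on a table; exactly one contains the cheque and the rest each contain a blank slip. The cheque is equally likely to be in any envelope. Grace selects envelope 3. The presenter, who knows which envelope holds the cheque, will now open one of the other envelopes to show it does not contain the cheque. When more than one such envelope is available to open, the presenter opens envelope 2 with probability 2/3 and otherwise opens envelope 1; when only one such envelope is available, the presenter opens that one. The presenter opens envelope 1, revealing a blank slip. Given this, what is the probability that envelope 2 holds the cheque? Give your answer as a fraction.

3/4

Condition on the true location of the cheque.
If it is in envelope 1 (prior 1/3): the presenter opened envelope 1, so this case is ruled out; weight (1/3)·0 = 0.
If it is in envelope 2 (prior 1/3): only envelope 1 is available, probability 1; weight (1/3)·1 = 1/3.
If it is in envelope 3 (prior 1/3): envelope 2 is available but not opened, probability 1/3; weight (1/3)·(1/3) = 1/9.
The weights sum to 4/9.
So P(the cheque in envelope 2 | the presenter opened envelope 1) = (1/3) / (4/9) = 3/4.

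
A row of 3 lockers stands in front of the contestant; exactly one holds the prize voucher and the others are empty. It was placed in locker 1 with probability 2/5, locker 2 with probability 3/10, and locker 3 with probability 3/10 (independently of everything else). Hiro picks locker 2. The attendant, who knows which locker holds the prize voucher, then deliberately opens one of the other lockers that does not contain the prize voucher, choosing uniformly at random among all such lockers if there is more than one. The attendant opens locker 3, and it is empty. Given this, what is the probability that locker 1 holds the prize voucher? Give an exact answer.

Condition on the true location of the prize voucher.
If it is in locker 1 (prior 2/5): the attendant has no choice, probability 1; weight (2/5)·1 = 2/5.
If it is in locker 2 (prior 3/10): the attendant has 2 equally likely choices, so probability 1/2; weight (3/10)·(1/2) = 3/20.
If it is in locker 3 (prior 3/10): the attendant opened locker 3, so this case is ruled out; weight (3/10)·0 = 0.
The weights sum to 11/20.
So P(the prize voucher in locker 1 | the attendant opened locker 3) = (2/5) / (11/20) = 8/11.

8/11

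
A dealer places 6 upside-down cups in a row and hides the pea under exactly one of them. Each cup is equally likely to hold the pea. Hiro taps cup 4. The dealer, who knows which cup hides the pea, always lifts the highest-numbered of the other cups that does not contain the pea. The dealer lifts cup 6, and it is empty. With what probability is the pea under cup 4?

1/5

Consider each possible location of the pea in turn.
If it is under any of cups 1, 2, 3, 4, and 5 (prior 1/6 each): cup 6 is the highest-numbered option available, probability 1; weight (1/6)·1 = 1/6 each.
If it is under cup 6 (prior 1/6): the dealer opened cup 6, so this case is ruled out; weight (1/6)·0 = 0.
The weights sum to 5/6.
So P(the pea under cup 4 | the dealer opened cup 6) = (1/6) / (5/6) = 1/5.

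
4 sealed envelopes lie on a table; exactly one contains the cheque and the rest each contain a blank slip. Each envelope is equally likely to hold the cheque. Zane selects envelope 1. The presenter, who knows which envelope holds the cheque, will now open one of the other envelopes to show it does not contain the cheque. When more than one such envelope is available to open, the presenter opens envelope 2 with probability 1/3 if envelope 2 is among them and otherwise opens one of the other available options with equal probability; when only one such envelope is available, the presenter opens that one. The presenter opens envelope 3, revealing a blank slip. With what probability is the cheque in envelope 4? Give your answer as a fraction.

Apply Bayes' rule, conditioning on where the cheque actually is.
If it is in envelope 1 (prior 1/4): envelope 2 is available but not opened; envelope 3 gets probability (1 − 1/3)/2 = 1/3; weight (1/4)·(1/3) = 1/12.
If it is in envelope 2 (prior 1/4): envelope 2 holds the prize so is unavailable; the presenter chooses uniformly among the 2 others, probability 1/2; weight (1/4)·(1/2) = 1/8.
If it is in envelope 3 (prior 1/4): the presenter opened envelope 3, so this case is ruled out; weight (1/4)·0 = 0.
If it is in envelope 4 (prior 1/4): envelope 2 is available but not opened, probability 2/3; weight (1/4)·(2/3) = 1/6.
The weights sum to 3/8.
So P(the cheque in envelope 4 | the presenter opened envelope 3) = (1/6) / (3/8) = 4/9.

4/9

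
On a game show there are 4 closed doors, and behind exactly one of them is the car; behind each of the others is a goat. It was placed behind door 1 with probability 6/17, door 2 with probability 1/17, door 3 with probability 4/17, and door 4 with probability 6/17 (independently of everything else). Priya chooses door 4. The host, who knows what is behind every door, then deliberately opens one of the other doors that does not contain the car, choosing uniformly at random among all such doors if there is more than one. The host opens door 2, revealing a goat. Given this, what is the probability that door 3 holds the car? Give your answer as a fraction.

2/7

Consider each possible location of the car in turn.
If it is behind door 1 (prior 6/17): the host has 2 equally likely choices, so probability 1/2; weight (6/17)·(1/2) = 3/17.
If it is behind door 2 (prior 1/17): the host opened door 2, so this case is ruled out; weight (1/17)·0 = 0.
If it is behind door 3 (prior 4/17): the host has 2 equally likely choices, so probability 1/2; weight (4/17)·(1/2) = 2/17.
If it is behind door 4 (prior 6/17): the host has 3 equally likely choices, so probability 1/3; weight (6/17)·(1/3) = 2/17.
The weights sum to 7/17.
So P(the car behind door 3 | the host opened door 2) = (2/17) / (7/17) = 2/7.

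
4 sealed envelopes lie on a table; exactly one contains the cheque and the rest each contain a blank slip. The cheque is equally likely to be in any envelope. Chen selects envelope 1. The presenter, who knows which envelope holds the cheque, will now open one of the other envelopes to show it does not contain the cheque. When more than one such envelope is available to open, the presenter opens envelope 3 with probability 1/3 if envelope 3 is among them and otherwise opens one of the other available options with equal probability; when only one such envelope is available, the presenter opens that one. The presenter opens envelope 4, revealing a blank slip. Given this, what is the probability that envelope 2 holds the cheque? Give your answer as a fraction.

Consider each possible location of the cheque in turn.
If it is in envelope 1 (prior 1/4): envelope 3 is available but not opened; envelope 4 gets probability (1 − 1/3)/2 = 1/3; weight (1/4)·(1/3) = 1/12.
If it is in envelope 2 (prior 1/4): envelope 3 is available but not opened, probability 2/3; weight (1/4)·(2/3) = 1/6.
If it is in envelope 3 (prior 1/4): envelope 3 holds the prize so is unavailable; the presenter chooses uniformly among the 2 others, probability 1/2; weight (1/4)·(1/2) = 1/8.
If it is in envelope 4 (prior 1/4): the presenter opened envelope 4, so this case is ruled out; weight (1/4)·0 = 0.
The weights sum to 3/8.
So P(the cheque in envelope 2 | the presenter opened envelope 4) = (1/6) / (3/8) = 4/9.

4/9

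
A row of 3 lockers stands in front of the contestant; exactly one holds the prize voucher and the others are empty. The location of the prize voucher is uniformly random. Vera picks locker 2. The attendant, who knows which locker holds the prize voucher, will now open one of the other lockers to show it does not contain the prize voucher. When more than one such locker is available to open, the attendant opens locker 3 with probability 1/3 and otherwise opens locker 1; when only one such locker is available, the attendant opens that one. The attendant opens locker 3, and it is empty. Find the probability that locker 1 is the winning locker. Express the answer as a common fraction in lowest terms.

Apply Bayes' rule, conditioning on where the prize voucher actually is.
If it is in locker 1 (prior 1/3): only locker 3 is available, probability 1; weight (1/3)·1 = 1/3.
If it is in locker 2 (prior 1/3): locker 3 is available, opened with probability 1/3; weight (1/3)·(1/3) = 1/9.
If it is in locker 3 (prior 1/3): the attendant opened locker 3, so this case is ruled out; weight (1/3)·0 = 0.
The weights sum to 4/9.
So P(the prize voucher in locker 1 | the attendant opened locker 3) = (1/3) / (4/9) = 3/4.

3/4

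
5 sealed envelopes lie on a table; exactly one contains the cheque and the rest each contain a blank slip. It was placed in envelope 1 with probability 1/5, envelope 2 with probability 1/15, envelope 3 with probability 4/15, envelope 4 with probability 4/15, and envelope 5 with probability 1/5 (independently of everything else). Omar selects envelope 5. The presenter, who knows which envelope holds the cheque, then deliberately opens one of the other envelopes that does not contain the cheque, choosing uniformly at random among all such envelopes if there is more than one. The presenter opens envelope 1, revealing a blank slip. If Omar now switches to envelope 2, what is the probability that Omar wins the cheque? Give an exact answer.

Consider each possible location of the cheque in turn.
If it is in envelope 1 (prior 1/5): the presenter opened envelope 1, so this case is ruled out; weight (1/5)·0 = 0.
If it is in envelope 2 (prior 1/15): the presenter has 3 equally likely choices, so probability 1/3; weight (1/15)·(1/3) = 1/45.
If it is in either of envelopes 3 and 4 (prior 4/15 each): the presenter has 3 equally likely choices, so probability 1/3; weight (4/15)·(1/3) = 4/45 each.
If it is in envelope 5 (prior 1/5): the presenter has 4 equally likely choices, so probability 1/4; weight (1/5)·(1/4) = 1/20.
The weights sum to 1/4.
So P(the cheque in envelope 2 | the presenter opened envelope 1) = (1/45) / (1/4) = 4/45.

4/45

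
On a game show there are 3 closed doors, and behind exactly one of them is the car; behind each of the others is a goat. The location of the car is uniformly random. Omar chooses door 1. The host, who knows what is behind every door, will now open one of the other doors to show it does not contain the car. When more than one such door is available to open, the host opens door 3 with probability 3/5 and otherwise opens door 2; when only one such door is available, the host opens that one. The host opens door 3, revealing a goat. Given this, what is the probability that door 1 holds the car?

Apply Bayes' rule, conditioning on where the car actually is.
If it is behind door 1 (prior 1/3): door 3 is available, opened with probability 3/5; weight (1/3)·(3/5) = 1/5.
If it is behind door 2 (prior 1/3): only door 3 is available, probability 1; weight (1/3)·1 = 1/3.
If it is behind door 3 (prior 1/3): the host opened door 3, so this case is ruled out; weight (1/3)·0 = 0.
The weights sum to 8/15.
So P(the car behind door 1 | the host opened door 3) = (1/5) / (8/15) = 3/8.

3/8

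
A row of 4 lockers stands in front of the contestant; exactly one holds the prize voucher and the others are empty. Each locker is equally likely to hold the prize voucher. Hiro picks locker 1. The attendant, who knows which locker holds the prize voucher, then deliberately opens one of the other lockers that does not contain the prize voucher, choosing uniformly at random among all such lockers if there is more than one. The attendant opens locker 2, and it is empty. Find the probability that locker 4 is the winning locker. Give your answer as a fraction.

Condition on the true location of the prize voucher.
If it is in locker 1 (prior 1/4): the attendant has 3 equally likely choices, so probability 1/3; weight (1/4)·(1/3) = 1/12.
If it is in locker 2 (prior 1/4): the attendant opened locker 2, so this case is ruled out; weight (1/4)·0 = 0.
If it is in either of lockers 3 and 4 (prior 1/4 each): the attendant has 2 equally likely choices, so probability 1/2; weight (1/4)·(1/2) = 1/8 each.
The weights sum to 1/3.
So P(the prize voucher in locker 4 | the attendant opened locker 2) = (1/8) / (1/3) = 3/8.

3/8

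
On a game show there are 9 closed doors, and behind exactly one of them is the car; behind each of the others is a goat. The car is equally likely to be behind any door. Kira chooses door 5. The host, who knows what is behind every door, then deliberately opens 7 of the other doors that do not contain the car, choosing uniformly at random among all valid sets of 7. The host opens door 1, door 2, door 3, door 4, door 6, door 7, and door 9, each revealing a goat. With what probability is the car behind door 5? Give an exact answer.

Condition on the true location of the car.
If it is behind any of doors 1, 2, 3, 4, 6, 7, and 9 (prior 1/9 each): that door was opened and seen not to hold the prize — ruled out; weight (1/9)·0 = 0 each.
If it is behind door 5 (prior 1/9): the host has 8 equally likely choices, so probability 1/8; weight (1/9)·(1/8) = 1/72.
If it is behind door 8 (prior 1/9): the host has no choice, probability 1; weight (1/9)·1 = 1/9.
The weights sum to 1/8.
So P(the car behind door 5 | the host opened door 1, door 2, door 3, door 4, door 6, door 7, and door 9) = (1/72) / (1/8) = 1/9.

1/9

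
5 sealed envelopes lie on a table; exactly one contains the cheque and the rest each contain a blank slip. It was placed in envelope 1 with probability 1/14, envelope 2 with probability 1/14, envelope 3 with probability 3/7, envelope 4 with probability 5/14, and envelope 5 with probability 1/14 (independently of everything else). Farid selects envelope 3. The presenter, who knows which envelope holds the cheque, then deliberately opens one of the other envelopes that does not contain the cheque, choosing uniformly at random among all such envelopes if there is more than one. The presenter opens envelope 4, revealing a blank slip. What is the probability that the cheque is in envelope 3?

Consider each possible location of the cheque in turn.
If it is in any of envelopes 1, 2, and 5 (prior 1/14 each): the presenter has 3 equally likely choices, so probability 1/3; weight (1/14)·(1/3) = 1/42 each.
If it is in envelope 3 (prior 3/7): the presenter has 4 equally likely choices, so probability 1/4; weight (3/7)·(1/4) = 3/28.
If it is in envelope 4 (prior 5/14): the presenter opened envelope 4, so this case is ruled out; weight (5/14)·0 = 0.
The weights sum to 5/28.
So P(the cheque in envelope 3 | the presenter opened envelope 4) = (3/28) / (5/28) = 3/5.

3/5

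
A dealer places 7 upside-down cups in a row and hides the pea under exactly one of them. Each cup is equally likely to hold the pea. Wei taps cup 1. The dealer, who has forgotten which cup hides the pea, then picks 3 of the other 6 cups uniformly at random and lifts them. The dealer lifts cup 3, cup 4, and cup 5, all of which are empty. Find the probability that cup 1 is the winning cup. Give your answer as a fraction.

1/4

Because the dealer chose which cups to lift without knowing where the pea is, the choice is independent of the prize location. Learning that none of the 3 opened cups holds the pea simply rules out those 3 locations and leaves the remaining 4 cups still equally likely by symmetry.
So P(the pea under cup 1) = 1/4.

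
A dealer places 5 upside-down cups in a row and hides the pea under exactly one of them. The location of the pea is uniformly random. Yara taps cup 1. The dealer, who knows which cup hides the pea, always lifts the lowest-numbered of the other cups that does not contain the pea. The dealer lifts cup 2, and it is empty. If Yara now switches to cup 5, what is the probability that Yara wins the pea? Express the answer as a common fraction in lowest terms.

Condition on the true location of the pea.
If it is under any of cups 1, 3, 4, and 5 (prior 1/5 each): cup 2 is the lowest-numbered option available, probability 1; weight (1/5)·1 = 1/5 each.
If it is under cup 2 (prior 1/5): the dealer opened cup 2, so this case is ruled out; weight (1/5)·0 = 0.
The weights sum to 4/5.
So P(the pea under cup 5 | the dealer opened cup 2) = (1/5) / (4/5) = 1/4.

1/4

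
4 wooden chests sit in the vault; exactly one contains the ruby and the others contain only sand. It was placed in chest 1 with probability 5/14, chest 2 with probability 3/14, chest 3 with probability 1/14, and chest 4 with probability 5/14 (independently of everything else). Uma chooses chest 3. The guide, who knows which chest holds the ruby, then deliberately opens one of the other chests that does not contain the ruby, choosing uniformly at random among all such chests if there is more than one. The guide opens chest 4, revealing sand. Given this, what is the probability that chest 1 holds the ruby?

Consider each possible location of the ruby in turn.
If it is in chest 1 (prior 5/14): the guide has 2 equally likely choices, so probability 1/2; weight (5/14)·(1/2) = 5/28.
If it is in chest 2 (prior 3/14): the guide has 2 equally likely choices, so probability 1/2; weight (3/14)·(1/2) = 3/28.
If it is in chest 3 (prior 1/14): the guide has 3 equally likely choices, so probability 1/3; weight (1/14)·(1/3) = 1/42.
If it is in chest 4 (prior 5/14): the guide opened chest 4, so this case is ruled out; weight (5/14)·0 = 0.
The weights sum to 13/42.
So P(the ruby in chest 1 | the guide opened chest 4) = (5/28) / (13/42) = 15/26.

15/26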